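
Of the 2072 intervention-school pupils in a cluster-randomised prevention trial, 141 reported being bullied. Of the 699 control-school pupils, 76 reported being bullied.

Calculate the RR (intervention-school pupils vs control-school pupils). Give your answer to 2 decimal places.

RR = 0.63

risk, intervention-school pupils = 141/2072 = 0.0681
risk, control-school pupils = 76/699 = 0.1087
RR = 0.0681 / 0.1087 = 0.63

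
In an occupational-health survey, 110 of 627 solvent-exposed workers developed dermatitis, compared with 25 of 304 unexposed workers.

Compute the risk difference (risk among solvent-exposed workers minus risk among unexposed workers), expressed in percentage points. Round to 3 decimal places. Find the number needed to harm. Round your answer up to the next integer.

RD = 9.320; NNH = 11

risk, solvent-exposed workers = 110/627 = 0.1754
risk, unexposed workers = 25/304 = 0.0822
risk difference = 0.1754 − 0.0822 = 0.0932 → 9.320 percentage points
absolute risk difference = 0.093202
1 / 0.093202 = 10.729 → round up → 11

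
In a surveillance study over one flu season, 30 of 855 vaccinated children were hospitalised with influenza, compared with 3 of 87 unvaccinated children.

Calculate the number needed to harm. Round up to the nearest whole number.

risk, vaccinated children = 30/855 = 0.035088
risk, unvaccinated children = 3/87 = 0.034483
absolute risk difference = 0.000605
1 / 0.000605 = 1652.893 → round up → 1653

NNH: 1653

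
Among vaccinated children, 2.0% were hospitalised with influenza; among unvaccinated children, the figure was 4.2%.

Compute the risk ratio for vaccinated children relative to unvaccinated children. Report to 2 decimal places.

RR = 0.02000 / 0.04200 = 0.48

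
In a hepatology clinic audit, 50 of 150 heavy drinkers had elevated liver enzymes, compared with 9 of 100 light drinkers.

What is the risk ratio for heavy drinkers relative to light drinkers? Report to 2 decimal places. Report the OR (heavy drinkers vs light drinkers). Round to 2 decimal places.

RR = 3.70; OR = 5.06

risk, heavy drinkers = 50/150 = 0.3333
risk, light drinkers = 9/100 = 0.0900
RR = 0.3333 / 0.0900 = 3.70
OR = (50 × 91) / (100 × 9) = 4550/900 ≈ 5.06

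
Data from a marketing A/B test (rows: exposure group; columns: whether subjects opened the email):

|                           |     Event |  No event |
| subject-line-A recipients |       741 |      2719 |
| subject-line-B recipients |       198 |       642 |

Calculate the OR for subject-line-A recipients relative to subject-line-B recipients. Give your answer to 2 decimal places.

OR = (741 × 642) / (2719 × 198) = 475722/538362 ≈ 0.88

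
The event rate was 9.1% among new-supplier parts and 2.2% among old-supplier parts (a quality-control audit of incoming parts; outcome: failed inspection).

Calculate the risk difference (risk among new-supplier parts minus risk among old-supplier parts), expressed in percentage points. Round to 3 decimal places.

RD: 6.900

risk difference = 0.09100 − 0.02200 = 0.06900 → 6.900 percentage points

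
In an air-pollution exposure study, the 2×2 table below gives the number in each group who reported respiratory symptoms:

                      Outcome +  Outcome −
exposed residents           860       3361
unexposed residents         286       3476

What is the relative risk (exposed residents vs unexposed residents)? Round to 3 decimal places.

RR = 2.680

risk, exposed residents = 860/4221 = 0.2037
risk, unexposed residents = 286/3762 = 0.0760
RR = 0.2037 / 0.0760 = 2.680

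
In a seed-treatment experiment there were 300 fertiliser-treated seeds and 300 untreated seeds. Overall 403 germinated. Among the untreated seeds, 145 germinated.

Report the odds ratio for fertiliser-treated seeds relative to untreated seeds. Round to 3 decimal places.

6.567

fertiliser-treated seeds with the outcome: 403 − 145 = 258
fertiliser-treated seeds without the outcome: 300 − 258 = 42
untreated seeds without the outcome: 300 − 145 = 155
OR = (258 × 155) / (42 × 145) = 39990/6090 ≈ 6.567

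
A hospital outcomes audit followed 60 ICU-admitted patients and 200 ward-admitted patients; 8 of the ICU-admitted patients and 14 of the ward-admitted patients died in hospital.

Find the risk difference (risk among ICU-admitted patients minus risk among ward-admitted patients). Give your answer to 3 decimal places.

RD: 0.063

risk, ICU-admitted patients = 8/60 = 0.1333
risk, ward-admitted patients = 14/200 = 0.0700
risk difference = 0.1333 − 0.0700 = 0.063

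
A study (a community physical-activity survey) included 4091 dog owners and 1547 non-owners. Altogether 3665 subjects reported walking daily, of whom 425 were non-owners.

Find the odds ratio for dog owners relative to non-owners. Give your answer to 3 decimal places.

10.051

dog owners with the outcome: 3665 − 425 = 3240
dog owners without the outcome: 4091 − 3240 = 851
non-owners without the outcome: 1547 − 425 = 1122
OR = (3240 × 1122) / (851 × 425) = 3635280/361675 ≈ 10.051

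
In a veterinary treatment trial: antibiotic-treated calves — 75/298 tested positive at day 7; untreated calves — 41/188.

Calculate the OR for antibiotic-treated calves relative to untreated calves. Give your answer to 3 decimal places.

OR = (75 × 147) / (223 × 41) = 11025/9143 ≈ 1.206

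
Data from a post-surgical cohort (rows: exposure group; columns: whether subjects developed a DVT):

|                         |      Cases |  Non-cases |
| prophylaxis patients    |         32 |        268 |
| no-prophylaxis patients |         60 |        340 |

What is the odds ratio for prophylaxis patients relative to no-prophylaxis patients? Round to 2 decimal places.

odds, prophylaxis patients = 32/268 = 0.1194
odds, no-prophylaxis patients = 60/340 = 0.1765
OR = 0.1194 / 0.1765 = 0.68

OR = 0.68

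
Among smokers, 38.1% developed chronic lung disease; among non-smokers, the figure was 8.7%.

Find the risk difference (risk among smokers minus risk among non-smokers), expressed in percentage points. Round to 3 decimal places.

29.400

risk difference = 0.3810 − 0.0870 = 0.2940 → 29.400 percentage points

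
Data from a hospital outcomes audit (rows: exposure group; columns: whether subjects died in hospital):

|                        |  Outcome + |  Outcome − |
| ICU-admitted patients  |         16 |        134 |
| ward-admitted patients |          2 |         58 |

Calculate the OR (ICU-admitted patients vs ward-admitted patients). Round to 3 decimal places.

OR = (16 × 58) / (134 × 2) = 928/268 ≈ 3.463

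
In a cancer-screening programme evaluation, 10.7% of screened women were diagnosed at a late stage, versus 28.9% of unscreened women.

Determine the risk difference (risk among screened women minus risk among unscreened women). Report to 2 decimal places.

risk difference = 0.1070 − 0.2890 = -0.18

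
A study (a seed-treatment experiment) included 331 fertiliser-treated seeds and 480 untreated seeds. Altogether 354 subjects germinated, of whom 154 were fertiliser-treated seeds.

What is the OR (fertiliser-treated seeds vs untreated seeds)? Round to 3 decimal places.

fertiliser-treated seeds without the outcome: 331 − 154 = 177
untreated seeds with the outcome: 354 − 154 = 200
untreated seeds without the outcome: 480 − 200 = 280
odds, fertiliser-treated seeds = 154/177 = 0.8701
odds, untreated seeds = 200/280 = 0.7143
OR = 0.8701 / 0.7143 = 1.218

OR = 1.218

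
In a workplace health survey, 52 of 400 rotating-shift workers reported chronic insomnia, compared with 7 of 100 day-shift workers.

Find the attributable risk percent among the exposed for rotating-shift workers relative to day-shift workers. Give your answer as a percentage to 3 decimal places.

risk, rotating-shift workers = 52/400 = 0.1300
risk, day-shift workers = 7/100 = 0.0700
AR% = (0.1300 − 0.0700) / 0.1300 = 0.4615 → 46.154%

AR% = 46.154%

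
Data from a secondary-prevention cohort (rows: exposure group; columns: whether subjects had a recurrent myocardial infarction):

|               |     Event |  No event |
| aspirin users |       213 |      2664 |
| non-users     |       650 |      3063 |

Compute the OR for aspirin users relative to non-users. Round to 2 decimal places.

0.38

odds, aspirin users = 213/2664 = 0.0800
odds, non-users = 650/3063 = 0.2122
OR = 0.0800 / 0.2122 = 0.38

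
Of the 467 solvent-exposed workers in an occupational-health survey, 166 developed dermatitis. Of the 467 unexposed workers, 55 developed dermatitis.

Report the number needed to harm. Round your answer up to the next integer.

risk, solvent-exposed workers = 166/467 = 0.355460
risk, unexposed workers = 55/467 = 0.117773
absolute risk difference = 0.237687
1 / 0.237687 = 4.207 → round up → 5

NNH: 5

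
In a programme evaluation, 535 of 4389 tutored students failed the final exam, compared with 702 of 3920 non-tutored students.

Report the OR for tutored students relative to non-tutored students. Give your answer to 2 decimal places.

OR: 0.64

odds, tutored students = 535/3854 = 0.1388
odds, non-tutored students = 702/3218 = 0.2181
OR = 0.1388 / 0.2181 = 0.64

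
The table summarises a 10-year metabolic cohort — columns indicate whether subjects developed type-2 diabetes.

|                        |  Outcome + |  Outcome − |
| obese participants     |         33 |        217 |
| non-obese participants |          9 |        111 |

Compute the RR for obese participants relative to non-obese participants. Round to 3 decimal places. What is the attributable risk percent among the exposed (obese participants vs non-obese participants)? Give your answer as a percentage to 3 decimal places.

risk, obese participants = 33/250 = 0.1320
risk, non-obese participants = 9/120 = 0.0750
RR = 0.1320 / 0.0750 = 1.760
AR% = (0.1320 − 0.0750) / 0.1320 = 0.4318 → 43.182%

RR = 1.760; AR% = 43.182%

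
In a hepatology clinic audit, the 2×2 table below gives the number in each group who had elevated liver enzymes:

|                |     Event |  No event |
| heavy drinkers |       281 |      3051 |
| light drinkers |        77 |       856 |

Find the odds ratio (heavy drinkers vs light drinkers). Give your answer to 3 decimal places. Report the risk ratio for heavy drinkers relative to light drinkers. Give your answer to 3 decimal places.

OR = 1.024; RR = 1.022

OR = (281 × 856) / (3051 × 77) = 240536/234927 ≈ 1.024
risk, heavy drinkers = 281/3332 = 0.0843
risk, light drinkers = 77/933 = 0.0825
RR = 0.0843 / 0.0825 = 1.022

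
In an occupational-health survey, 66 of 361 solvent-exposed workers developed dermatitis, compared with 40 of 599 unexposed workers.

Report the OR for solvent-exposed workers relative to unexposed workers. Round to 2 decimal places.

OR = (66 × 559) / (295 × 40) = 36894/11800 ≈ 3.13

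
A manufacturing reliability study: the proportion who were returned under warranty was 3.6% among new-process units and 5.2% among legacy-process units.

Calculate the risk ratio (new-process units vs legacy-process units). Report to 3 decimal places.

RR = 0.03600 / 0.05200 = 0.692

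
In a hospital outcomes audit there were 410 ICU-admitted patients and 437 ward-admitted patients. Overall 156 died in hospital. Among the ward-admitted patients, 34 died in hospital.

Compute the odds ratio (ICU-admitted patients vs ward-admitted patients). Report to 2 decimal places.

ICU-admitted patients with the outcome: 156 − 34 = 122
ICU-admitted patients without the outcome: 410 − 122 = 288
ward-admitted patients without the outcome: 437 − 34 = 403
odds, ICU-admitted patients = 122/288 = 0.4236
odds, ward-admitted patients = 34/403 = 0.0844
OR = 0.4236 / 0.0844 = 5.02

OR = 5.02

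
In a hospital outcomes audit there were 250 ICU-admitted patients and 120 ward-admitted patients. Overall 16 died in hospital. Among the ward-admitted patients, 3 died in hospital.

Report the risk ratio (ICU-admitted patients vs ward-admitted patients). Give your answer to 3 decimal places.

RR: 2.080

ICU-admitted patients with the outcome: 16 − 3 = 13
ICU-admitted patients without the outcome: 250 − 13 = 237
ward-admitted patients without the outcome: 120 − 3 = 117
risk, ICU-admitted patients = 13/250 = 0.05200
risk, ward-admitted patients = 3/120 = 0.02500
RR = 0.05200 / 0.02500 = 2.080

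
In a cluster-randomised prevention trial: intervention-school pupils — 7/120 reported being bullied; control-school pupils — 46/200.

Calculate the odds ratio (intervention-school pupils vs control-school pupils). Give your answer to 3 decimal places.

OR = (7 × 154) / (113 × 46) = 1078/5198 ≈ 0.207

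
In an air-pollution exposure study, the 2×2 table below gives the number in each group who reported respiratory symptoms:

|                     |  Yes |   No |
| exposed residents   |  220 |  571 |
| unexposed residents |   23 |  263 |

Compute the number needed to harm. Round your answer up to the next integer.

6

risk, exposed residents = 220/791 = 0.278129
risk, unexposed residents = 23/286 = 0.080420
absolute risk difference = 0.197709
1 / 0.197709 = 5.058 → round up → 6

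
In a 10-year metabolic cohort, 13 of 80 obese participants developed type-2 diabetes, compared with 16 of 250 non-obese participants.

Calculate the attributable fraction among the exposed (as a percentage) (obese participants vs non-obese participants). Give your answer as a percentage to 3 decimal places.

60.615%

risk, obese participants = 13/80 = 0.1625
risk, non-obese participants = 16/250 = 0.0640
AR% = (0.1625 − 0.0640) / 0.1625 = 0.6062 → 60.615%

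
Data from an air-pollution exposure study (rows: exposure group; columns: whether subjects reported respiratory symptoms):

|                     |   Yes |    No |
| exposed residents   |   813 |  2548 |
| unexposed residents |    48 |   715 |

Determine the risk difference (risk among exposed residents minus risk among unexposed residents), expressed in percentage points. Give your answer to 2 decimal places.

17.90

risk, exposed residents = 813/3361 = 0.2419
risk, unexposed residents = 48/763 = 0.0629
risk difference = 0.2419 − 0.0629 = 0.1790 → 17.90 percentage points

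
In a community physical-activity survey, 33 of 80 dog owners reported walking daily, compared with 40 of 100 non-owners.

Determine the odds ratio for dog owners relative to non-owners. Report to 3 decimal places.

OR = (33 × 60) / (47 × 40) = 1980/1880 ≈ 1.053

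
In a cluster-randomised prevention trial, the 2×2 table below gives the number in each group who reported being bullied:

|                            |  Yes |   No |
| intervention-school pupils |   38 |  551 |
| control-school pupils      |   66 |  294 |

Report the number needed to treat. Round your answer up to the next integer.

risk, intervention-school pupils = 38/589 = 0.064516
risk, control-school pupils = 66/360 = 0.183333
absolute risk difference = 0.118817
1 / 0.118817 = 8.416 → round up → 9

NNT ≈ 9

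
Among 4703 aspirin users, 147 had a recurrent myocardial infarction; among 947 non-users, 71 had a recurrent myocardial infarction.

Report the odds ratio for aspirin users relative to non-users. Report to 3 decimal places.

OR = (147 × 876) / (4556 × 71) = 128772/323476 ≈ 0.398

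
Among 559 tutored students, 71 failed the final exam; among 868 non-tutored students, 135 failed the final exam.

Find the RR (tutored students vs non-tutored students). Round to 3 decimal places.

risk, tutored students = 71/559 = 0.1270
risk, non-tutored students = 135/868 = 0.1555
RR = 0.1270 / 0.1555 = 0.817

0.817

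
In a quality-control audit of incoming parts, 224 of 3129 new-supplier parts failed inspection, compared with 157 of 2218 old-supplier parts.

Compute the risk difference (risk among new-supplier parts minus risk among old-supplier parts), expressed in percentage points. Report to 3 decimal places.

risk, new-supplier parts = 224/3129 = 0.0716
risk, old-supplier parts = 157/2218 = 0.0708
risk difference = 0.0716 − 0.0708 = 0.0008 → 0.080 percentage points

RD = 0.080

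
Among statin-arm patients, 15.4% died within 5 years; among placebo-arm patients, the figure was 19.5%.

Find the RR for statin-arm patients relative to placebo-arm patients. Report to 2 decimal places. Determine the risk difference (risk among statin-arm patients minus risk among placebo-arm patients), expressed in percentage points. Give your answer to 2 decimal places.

RR = 0.79; RD = -4.10

RR = 0.1540 / 0.1950 = 0.79
risk difference = 0.1540 − 0.1950 = -0.0410 → -4.10 percentage points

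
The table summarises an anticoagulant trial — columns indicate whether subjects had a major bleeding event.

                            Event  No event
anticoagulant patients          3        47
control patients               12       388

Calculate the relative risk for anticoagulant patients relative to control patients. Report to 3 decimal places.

risk, anticoagulant patients = 3/50 = 0.06000
risk, control patients = 12/400 = 0.03000
RR = 0.06000 / 0.03000 = 2.000

2.000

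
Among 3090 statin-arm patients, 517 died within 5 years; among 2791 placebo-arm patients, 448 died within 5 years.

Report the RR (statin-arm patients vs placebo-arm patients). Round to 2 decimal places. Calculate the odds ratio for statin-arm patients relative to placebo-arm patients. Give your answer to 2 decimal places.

risk, statin-arm patients = 517/3090 = 0.1673
risk, placebo-arm patients = 448/2791 = 0.1605
RR = 0.1673 / 0.1605 = 1.04
odds, statin-arm patients = 517/2573 = 0.2009
odds, placebo-arm patients = 448/2343 = 0.1912
OR = 0.2009 / 0.1912 = 1.05

RR = 1.04; OR = 1.05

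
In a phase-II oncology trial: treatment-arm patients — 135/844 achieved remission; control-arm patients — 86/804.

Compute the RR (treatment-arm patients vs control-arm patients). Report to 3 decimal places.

RR = 1.495

risk, treatment-arm patients = 135/844 = 0.1600
risk, control-arm patients = 86/804 = 0.1070
RR = 0.1600 / 0.1070 = 1.495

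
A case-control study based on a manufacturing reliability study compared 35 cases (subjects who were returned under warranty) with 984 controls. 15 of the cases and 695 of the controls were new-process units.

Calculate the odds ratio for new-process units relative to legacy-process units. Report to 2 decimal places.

OR = 0.31

odds, new-process units = 15/695 = 0.02158
odds, legacy-process units = 20/289 = 0.06920
OR = 0.02158 / 0.06920 = 0.31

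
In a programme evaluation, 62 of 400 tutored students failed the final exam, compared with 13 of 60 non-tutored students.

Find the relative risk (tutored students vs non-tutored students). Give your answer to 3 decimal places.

risk, tutored students = 62/400 = 0.1550
risk, non-tutored students = 13/60 = 0.2167
RR = 0.1550 / 0.2167 = 0.715

0.715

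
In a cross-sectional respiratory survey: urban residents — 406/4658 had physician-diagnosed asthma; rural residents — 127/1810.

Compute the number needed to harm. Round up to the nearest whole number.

risk, urban residents = 406/4658 = 0.087162
risk, rural residents = 127/1810 = 0.070166
absolute risk difference = 0.016996
1 / 0.016996 = 58.837 → round up → 59

59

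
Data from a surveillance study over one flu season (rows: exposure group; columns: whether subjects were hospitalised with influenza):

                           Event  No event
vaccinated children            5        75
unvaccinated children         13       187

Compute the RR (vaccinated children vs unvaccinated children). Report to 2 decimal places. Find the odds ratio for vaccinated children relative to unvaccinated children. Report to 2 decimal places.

risk, vaccinated children = 5/80 = 0.0625
risk, unvaccinated children = 13/200 = 0.0650
RR = 0.0625 / 0.0650 = 0.96
OR = (5 × 187) / (75 × 13) = 935/975 ≈ 0.96

RR = 0.96; OR = 0.96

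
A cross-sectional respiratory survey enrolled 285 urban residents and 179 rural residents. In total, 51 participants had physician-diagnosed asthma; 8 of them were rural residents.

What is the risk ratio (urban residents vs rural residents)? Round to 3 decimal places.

urban residents with the outcome: 51 − 8 = 43
urban residents without the outcome: 285 − 43 = 242
rural residents without the outcome: 179 − 8 = 171
risk, urban residents = 43/285 = 0.15088
risk, rural residents = 8/179 = 0.04469
RR = 0.15088 / 0.04469 = 3.376

RR = 3.376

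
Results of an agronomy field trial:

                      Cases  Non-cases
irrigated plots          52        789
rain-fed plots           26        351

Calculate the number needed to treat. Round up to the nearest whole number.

risk, irrigated plots = 52/841 = 0.061831
risk, rain-fed plots = 26/377 = 0.068966
absolute risk difference = 0.007134
1 / 0.007134 = 140.174 → round up → 141

NNT ≈ 141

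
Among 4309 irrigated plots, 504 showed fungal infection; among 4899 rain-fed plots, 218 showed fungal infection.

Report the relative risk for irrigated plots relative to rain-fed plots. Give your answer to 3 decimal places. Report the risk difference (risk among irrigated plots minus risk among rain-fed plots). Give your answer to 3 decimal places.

risk, irrigated plots = 504/4309 = 0.11696
risk, rain-fed plots = 218/4899 = 0.04450
RR = 0.11696 / 0.04450 = 2.628
risk difference = 0.11696 − 0.04450 = 0.072

RR = 2.628; RD = 0.072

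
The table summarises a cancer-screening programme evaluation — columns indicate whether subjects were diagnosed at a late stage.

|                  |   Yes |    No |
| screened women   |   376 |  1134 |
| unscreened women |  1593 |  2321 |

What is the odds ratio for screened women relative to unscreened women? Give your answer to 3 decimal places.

0.483

odds, screened women = 376/1134 = 0.3316
odds, unscreened women = 1593/2321 = 0.6863
OR = 0.3316 / 0.6863 = 0.483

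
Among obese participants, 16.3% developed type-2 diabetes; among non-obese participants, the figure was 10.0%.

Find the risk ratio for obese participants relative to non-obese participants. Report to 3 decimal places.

RR = 0.1630 / 0.1000 = 1.630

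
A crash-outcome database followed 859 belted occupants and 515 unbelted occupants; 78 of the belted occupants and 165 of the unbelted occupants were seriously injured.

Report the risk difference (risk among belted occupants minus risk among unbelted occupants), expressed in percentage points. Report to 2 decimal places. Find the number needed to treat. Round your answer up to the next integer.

RD = -22.96; NNT = 5

risk, belted occupants = 78/859 = 0.0908
risk, unbelted occupants = 165/515 = 0.3204
risk difference = 0.0908 − 0.3204 = -0.2296 → -22.96 percentage points
absolute risk difference = 0.229585
1 / 0.229585 = 4.356 → round up → 5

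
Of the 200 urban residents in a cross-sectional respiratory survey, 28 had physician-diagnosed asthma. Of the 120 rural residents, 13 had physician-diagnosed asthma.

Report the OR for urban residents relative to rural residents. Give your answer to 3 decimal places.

OR = (28 × 107) / (172 × 13) = 2996/2236 ≈ 1.340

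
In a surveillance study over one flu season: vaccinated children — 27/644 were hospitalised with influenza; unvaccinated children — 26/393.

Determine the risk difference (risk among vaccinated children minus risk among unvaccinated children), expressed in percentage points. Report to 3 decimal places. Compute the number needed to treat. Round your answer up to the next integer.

RD = -2.423; NNT = 42

risk, vaccinated children = 27/644 = 0.04193
risk, unvaccinated children = 26/393 = 0.06616
risk difference = 0.04193 − 0.06616 = -0.02423 → -2.423 percentage points
absolute risk difference = 0.024232
1 / 0.024232 = 41.268 → round up → 42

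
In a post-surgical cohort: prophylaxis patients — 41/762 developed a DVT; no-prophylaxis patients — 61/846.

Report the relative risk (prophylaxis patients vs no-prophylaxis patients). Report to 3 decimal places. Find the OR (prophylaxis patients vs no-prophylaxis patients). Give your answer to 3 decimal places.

risk, prophylaxis patients = 41/762 = 0.0538
risk, no-prophylaxis patients = 61/846 = 0.0721
RR = 0.0538 / 0.0721 = 0.746
odds, prophylaxis patients = 41/721 = 0.0569
odds, no-prophylaxis patients = 61/785 = 0.0777
OR = 0.0569 / 0.0777 = 0.732

RR = 0.746; OR = 0.732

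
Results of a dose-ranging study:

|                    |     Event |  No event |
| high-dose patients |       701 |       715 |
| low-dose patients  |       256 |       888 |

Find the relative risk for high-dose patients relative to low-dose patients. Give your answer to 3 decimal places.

risk, high-dose patients = 701/1416 = 0.4951
risk, low-dose patients = 256/1144 = 0.2238
RR = 0.4951 / 0.2238 = 2.212

RR = 2.212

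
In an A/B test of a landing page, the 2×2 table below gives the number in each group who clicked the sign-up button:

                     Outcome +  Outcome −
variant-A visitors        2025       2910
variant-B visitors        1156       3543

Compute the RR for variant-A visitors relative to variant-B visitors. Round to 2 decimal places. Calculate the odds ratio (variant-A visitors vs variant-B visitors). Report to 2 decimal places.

risk, variant-A visitors = 2025/4935 = 0.4103
risk, variant-B visitors = 1156/4699 = 0.2460
RR = 0.4103 / 0.2460 = 1.67
OR = (2025 × 3543) / (2910 × 1156) = 7174575/3363960 ≈ 2.13

RR = 1.67; OR = 2.13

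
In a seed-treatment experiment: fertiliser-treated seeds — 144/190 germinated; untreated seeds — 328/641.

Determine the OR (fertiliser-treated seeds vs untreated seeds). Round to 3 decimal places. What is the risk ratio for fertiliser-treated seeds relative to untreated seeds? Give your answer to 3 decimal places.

OR = (144 × 313) / (46 × 328) = 45072/15088 ≈ 2.987
risk, fertiliser-treated seeds = 144/190 = 0.7579
risk, untreated seeds = 328/641 = 0.5117
RR = 0.7579 / 0.5117 = 1.481

OR = 2.987; RR = 1.481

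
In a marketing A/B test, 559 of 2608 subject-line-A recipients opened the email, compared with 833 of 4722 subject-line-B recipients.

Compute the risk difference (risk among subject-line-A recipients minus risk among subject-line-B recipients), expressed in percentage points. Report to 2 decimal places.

risk, subject-line-A recipients = 559/2608 = 0.2143
risk, subject-line-B recipients = 833/4722 = 0.1764
risk difference = 0.2143 − 0.1764 = 0.0379 → 3.79 percentage points

3.79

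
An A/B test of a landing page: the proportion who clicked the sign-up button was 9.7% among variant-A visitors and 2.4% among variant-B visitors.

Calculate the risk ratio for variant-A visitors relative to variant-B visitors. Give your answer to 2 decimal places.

RR = 0.09700 / 0.02400 = 4.04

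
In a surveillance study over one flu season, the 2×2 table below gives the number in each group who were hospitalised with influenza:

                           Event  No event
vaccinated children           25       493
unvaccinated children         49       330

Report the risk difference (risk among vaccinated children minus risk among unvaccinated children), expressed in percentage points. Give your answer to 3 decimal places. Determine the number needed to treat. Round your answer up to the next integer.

RD = -8.103; NNT = 13

risk, vaccinated children = 25/518 = 0.04826
risk, unvaccinated children = 49/379 = 0.12929
risk difference = 0.04826 − 0.12929 = -0.08103 → -8.103 percentage points
absolute risk difference = 0.081025
1 / 0.081025 = 12.342 → round up → 13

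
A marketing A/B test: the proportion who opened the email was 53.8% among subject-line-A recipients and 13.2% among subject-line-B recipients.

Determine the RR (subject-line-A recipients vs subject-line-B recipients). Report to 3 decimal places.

RR = 0.5380 / 0.1320 = 4.076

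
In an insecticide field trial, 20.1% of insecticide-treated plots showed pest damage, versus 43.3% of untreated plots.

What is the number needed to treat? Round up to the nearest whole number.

absolute risk difference = 0.232000
1 / 0.232000 = 4.310 → round up → 5

NNT = 5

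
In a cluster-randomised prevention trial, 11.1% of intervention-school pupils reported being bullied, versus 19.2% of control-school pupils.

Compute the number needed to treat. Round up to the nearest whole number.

absolute risk difference = 0.081000
1 / 0.081000 = 12.346 → round up → 13

13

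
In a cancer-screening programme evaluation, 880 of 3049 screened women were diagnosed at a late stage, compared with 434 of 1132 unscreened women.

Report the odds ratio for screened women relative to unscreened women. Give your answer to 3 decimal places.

OR = (880 × 698) / (2169 × 434) = 614240/941346 ≈ 0.653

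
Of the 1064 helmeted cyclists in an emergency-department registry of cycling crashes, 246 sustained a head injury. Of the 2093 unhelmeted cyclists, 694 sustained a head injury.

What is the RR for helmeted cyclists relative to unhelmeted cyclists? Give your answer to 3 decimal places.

0.697

risk, helmeted cyclists = 246/1064 = 0.2312
risk, unhelmeted cyclists = 694/2093 = 0.3316
RR = 0.2312 / 0.3316 = 0.697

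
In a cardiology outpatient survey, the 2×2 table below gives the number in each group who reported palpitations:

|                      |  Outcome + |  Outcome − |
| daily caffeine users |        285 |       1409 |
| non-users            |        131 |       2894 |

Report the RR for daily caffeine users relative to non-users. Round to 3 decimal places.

risk, daily caffeine users = 285/1694 = 0.16824
risk, non-users = 131/3025 = 0.04331
RR = 0.16824 / 0.04331 = 3.885

3.885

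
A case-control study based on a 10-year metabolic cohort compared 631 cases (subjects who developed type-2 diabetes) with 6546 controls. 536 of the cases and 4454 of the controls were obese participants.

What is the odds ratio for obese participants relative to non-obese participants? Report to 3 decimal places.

OR = (536 × 2092) / (4454 × 95) = 1121312/423130 ≈ 2.650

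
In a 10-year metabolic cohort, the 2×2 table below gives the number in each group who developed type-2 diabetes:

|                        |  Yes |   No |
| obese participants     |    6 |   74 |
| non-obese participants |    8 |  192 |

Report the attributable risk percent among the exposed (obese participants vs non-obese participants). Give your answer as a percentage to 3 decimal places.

46.667%

risk, obese participants = 6/80 = 0.07500
risk, non-obese participants = 8/200 = 0.04000
AR% = (0.07500 − 0.04000) / 0.07500 = 0.4667 → 46.667%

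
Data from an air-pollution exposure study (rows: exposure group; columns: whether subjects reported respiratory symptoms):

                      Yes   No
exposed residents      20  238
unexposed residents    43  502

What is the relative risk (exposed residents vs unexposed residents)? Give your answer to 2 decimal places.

risk, exposed residents = 20/258 = 0.0775
risk, unexposed residents = 43/545 = 0.0789
RR = 0.0775 / 0.0789 = 0.98

RR ≈ 0.98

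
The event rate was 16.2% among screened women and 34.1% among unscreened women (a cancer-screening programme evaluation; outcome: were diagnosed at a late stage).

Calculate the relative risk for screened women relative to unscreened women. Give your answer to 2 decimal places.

RR = 0.1620 / 0.3410 = 0.48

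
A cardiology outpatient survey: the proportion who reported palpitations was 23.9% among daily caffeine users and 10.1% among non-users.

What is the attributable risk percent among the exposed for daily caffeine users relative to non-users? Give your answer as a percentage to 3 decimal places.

AR% = (0.2390 − 0.1010) / 0.2390 = 0.5774 → 57.741%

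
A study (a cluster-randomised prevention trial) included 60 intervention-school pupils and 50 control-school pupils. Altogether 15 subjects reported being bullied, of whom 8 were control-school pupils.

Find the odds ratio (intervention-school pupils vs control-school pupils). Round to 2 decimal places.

intervention-school pupils with the outcome: 15 − 8 = 7
intervention-school pupils without the outcome: 60 − 7 = 53
control-school pupils without the outcome: 50 − 8 = 42
OR = (7 × 42) / (53 × 8) = 294/424 ≈ 0.69

0.69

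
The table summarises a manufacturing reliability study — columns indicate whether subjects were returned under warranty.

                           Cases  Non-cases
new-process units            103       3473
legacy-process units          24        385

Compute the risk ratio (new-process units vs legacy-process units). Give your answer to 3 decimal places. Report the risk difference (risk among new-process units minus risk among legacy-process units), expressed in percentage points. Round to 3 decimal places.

RR = 0.491; RD = -2.988

risk, new-process units = 103/3576 = 0.02880
risk, legacy-process units = 24/409 = 0.05868
RR = 0.02880 / 0.05868 = 0.491
risk difference = 0.02880 − 0.05868 = -0.02988 → -2.988 percentage points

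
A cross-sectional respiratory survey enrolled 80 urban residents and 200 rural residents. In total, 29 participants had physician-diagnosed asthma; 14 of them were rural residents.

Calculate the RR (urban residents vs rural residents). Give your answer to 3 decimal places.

RR = 2.679

urban residents with the outcome: 29 − 14 = 15
urban residents without the outcome: 80 − 15 = 65
rural residents without the outcome: 200 − 14 = 186
risk, urban residents = 15/80 = 0.1875
risk, rural residents = 14/200 = 0.0700
RR = 0.1875 / 0.0700 = 2.679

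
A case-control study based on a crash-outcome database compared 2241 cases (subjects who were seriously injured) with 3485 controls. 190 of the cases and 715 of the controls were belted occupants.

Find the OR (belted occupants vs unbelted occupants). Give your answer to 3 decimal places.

odds, belted occupants = 190/715 = 0.2657
odds, unbelted occupants = 2051/2770 = 0.7404
OR = 0.2657 / 0.7404 = 0.359

0.359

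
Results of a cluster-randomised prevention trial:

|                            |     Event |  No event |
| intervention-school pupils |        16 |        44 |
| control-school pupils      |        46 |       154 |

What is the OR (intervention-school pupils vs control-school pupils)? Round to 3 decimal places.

OR = (16 × 154) / (44 × 46) = 2464/2024 ≈ 1.217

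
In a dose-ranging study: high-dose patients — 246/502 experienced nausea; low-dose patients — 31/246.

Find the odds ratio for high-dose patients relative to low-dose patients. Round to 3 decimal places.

OR = (246 × 215) / (256 × 31) = 52890/7936 ≈ 6.665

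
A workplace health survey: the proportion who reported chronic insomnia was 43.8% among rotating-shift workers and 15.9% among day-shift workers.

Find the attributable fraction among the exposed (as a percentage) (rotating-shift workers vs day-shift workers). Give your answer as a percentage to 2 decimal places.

AR% = (0.4380 − 0.1590) / 0.4380 = 0.6370 → 63.70%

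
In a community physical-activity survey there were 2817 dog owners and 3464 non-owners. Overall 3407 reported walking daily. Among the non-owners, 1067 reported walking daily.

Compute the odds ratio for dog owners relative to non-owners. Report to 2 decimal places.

11.02

dog owners with the outcome: 3407 − 1067 = 2340
dog owners without the outcome: 2817 − 2340 = 477
non-owners without the outcome: 3464 − 1067 = 2397
OR = (2340 × 2397) / (477 × 1067) = 5608980/508959 ≈ 11.02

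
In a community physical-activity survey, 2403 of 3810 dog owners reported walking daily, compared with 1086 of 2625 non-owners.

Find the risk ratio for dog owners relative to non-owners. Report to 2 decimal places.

RR = 1.52

risk, dog owners = 2403/3810 = 0.6307
risk, non-owners = 1086/2625 = 0.4137
RR = 0.6307 / 0.4137 = 1.52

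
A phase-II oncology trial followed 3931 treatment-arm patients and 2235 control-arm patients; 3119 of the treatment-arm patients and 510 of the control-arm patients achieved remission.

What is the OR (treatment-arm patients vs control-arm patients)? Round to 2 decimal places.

OR = (3119 × 1725) / (812 × 510) = 5380275/414120 ≈ 12.99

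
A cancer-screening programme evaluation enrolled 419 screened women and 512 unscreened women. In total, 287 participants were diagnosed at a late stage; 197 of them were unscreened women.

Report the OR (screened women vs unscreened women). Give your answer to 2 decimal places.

0.44

screened women with the outcome: 287 − 197 = 90
screened women without the outcome: 419 − 90 = 329
unscreened women without the outcome: 512 − 197 = 315
OR = (90 × 315) / (329 × 197) = 28350/64813 ≈ 0.44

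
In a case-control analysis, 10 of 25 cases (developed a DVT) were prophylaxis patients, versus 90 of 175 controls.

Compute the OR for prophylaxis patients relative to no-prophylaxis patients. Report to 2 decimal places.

odds, prophylaxis patients = 10/90 = 0.1111
odds, no-prophylaxis patients = 15/85 = 0.1765
OR = 0.1111 / 0.1765 = 0.63

OR ≈ 0.63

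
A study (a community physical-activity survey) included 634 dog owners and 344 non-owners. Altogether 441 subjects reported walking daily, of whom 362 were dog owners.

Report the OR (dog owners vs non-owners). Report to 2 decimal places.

4.46

dog owners without the outcome: 634 − 362 = 272
non-owners with the outcome: 441 − 362 = 79
non-owners without the outcome: 344 − 79 = 265
odds, dog owners = 362/272 = 1.3309
odds, non-owners = 79/265 = 0.2981
OR = 1.3309 / 0.2981 = 4.46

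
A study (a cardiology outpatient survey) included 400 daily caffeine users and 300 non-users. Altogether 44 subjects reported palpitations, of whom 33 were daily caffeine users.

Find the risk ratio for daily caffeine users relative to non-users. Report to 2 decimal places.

daily caffeine users without the outcome: 400 − 33 = 367
non-users with the outcome: 44 − 33 = 11
non-users without the outcome: 300 − 11 = 289
risk, daily caffeine users = 33/400 = 0.08250
risk, non-users = 11/300 = 0.03667
RR = 0.08250 / 0.03667 = 2.25

RR = 2.25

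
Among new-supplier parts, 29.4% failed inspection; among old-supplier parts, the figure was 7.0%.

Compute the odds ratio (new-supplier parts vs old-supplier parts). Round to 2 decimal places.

OR: 5.53

odds, new-supplier parts = 0.2940/0.7060 = 0.4164
odds, old-supplier parts = 0.0700/0.9300 = 0.0753
OR = 0.4164 / 0.0753 = 5.53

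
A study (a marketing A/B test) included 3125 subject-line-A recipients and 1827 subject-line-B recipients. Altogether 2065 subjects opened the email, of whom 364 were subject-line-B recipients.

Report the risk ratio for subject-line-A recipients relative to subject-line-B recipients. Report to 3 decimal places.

RR: 2.732

subject-line-A recipients with the outcome: 2065 − 364 = 1701
subject-line-A recipients without the outcome: 3125 − 1701 = 1424
subject-line-B recipients without the outcome: 1827 − 364 = 1463
risk, subject-line-A recipients = 1701/3125 = 0.5443
risk, subject-line-B recipients = 364/1827 = 0.1992
RR = 0.5443 / 0.1992 = 2.732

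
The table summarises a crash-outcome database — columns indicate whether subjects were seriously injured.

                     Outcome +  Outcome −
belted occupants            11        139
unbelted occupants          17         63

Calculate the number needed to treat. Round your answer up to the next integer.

risk, belted occupants = 11/150 = 0.073333
risk, unbelted occupants = 17/80 = 0.212500
absolute risk difference = 0.139167
1 / 0.139167 = 7.186 → round up → 8

NNT: 8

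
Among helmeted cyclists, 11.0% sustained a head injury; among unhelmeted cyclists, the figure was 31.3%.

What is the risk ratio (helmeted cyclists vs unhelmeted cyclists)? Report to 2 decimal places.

RR = 0.1100 / 0.3130 = 0.35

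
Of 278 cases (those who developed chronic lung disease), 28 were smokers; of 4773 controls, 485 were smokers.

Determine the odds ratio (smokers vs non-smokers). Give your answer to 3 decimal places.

odds, smokers = 28/485 = 0.0577
odds, non-smokers = 250/4288 = 0.0583
OR = 0.0577 / 0.0583 = 0.990

OR: 0.990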